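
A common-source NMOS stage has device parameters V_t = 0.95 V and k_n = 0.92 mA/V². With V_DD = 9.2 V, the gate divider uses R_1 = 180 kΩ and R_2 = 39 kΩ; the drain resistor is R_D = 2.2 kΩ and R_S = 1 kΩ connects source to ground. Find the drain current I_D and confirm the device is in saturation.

V_G = V_DD·R_2/(R_1+R_2) = 9.2×39/219 = 1.64 V.
Assume saturation: I_D = (k_n/2)(V_GS − V_t)² with V_GS = V_G − I_D·R_S = 1.64 − 1·I_D.
Substituting gives 0.46·I_D² − 1.63·I_D + 0.218 = 0, with roots I_D = 0.139 or 3.41 mA.
The root I_D = 3.41 mA gives V_GS = -1.77 V ≤ V_t, so take I_D = 0.139 mA.
Then V_GS = 1.5 V and V_DS = V_DD − I_D(R_D+R_S) = 9.2 − 0.139×3.2 = 8.76 V.
Saturation requires V_DS ≥ V_GS − V_t = 0.549 V; 8.76 ≥ 0.549 ✓.

I_D ≈ 0.14 mA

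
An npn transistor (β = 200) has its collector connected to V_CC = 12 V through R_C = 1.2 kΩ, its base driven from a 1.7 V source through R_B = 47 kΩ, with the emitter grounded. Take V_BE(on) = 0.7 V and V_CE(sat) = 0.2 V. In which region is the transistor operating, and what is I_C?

active; I_C ≈ 4.3 mA

Assume active. Base-emitter loop: I_B = (V_BB − V_BE)/R_B = (1.7 − 0.7)/47 = 0.0213 mA.
I_C = β·I_B = 200×0.0213 = 4.26 mA.
V_CE = V_CC − I_C·R_C = 12 − 4.26×1.2 = 6.89 V > V_CE(sat), so the active-region assumption holds.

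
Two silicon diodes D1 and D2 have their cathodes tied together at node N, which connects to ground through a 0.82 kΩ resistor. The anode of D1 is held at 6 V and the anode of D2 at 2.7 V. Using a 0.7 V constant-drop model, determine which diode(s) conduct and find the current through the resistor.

Assume both conduct. Then node N would need to be at both 6−0.7 = 5.3 V and 2.7−0.7 = 2 V, which is impossible.
Assume only D1 conducts: V_N = 6 − 0.7 = 5.3 V, so I_R = 5.3/0.82 = 6.46 mA.
Check D2: its anode-to-cathode voltage is 2.7 − 5.3 = -2.6 V < 0.7 V, so it is off. The assumption is consistent.

Only D1 conducts; I_R ≈ 6.5 mA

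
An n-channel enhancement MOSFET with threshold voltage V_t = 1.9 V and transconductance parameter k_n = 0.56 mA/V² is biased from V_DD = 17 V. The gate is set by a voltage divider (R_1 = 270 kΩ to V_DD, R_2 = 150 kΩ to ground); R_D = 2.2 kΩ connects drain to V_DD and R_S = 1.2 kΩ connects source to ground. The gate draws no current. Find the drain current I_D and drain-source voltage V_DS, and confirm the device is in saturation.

I_D ≈ 1.5 mA, V_DS ≈ 12 V

V_G = V_DD·R_2/(R_1+R_2) = 17×150/420 = 6.07 V.
Assume saturation: I_D = (k_n/2)(V_GS − V_t)² with V_GS = V_G − I_D·R_S = 6.07 − 1.2·I_D.
Substituting gives 0.403·I_D² − 3.8·I_D + 4.87 = 0, with roots I_D = 1.53 or 7.9 mA.
The root I_D = 7.9 mA gives V_GS = -3.41 V ≤ V_t, so take I_D = 1.53 mA.
Then V_GS = 4.24 V and V_DS = V_DD − I_D(R_D+R_S) = 17 − 1.53×3.4 = 11.8 V.
Saturation requires V_DS ≥ V_GS − V_t = 2.34 V; 11.8 ≥ 2.34 ✓.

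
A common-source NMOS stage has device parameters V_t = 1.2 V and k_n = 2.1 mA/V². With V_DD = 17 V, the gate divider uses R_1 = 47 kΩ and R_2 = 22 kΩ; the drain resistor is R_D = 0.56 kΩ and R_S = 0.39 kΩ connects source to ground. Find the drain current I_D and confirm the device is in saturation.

V_G = V_DD·R_2/(R_1+R_2) = 17×22/69 = 5.42 V.
Assume saturation: I_D = (k_n/2)(V_GS − V_t)² with V_GS = V_G − I_D·R_S = 5.42 − 0.39·I_D.
Substituting gives 0.16·I_D² − 4.46·I_D + 18.7 = 0, with roots I_D = 5.15 or 22.8 mA.
The root I_D = 22.8 mA gives V_GS = -3.46 V ≤ V_t, so take I_D = 5.15 mA.
Then V_GS = 3.41 V and V_DS = V_DD − I_D(R_D+R_S) = 17 − 5.15×0.95 = 12.1 V.
Saturation requires V_DS ≥ V_GS − V_t = 2.21 V; 12.1 ≥ 2.21 ✓.

I_D ≈ 5.1 mA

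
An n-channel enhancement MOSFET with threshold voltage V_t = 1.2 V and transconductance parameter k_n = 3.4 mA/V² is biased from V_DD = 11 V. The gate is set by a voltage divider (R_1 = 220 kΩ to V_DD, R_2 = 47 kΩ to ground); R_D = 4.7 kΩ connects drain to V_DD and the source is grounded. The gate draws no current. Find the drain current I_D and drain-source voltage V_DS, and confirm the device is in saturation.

V_G = V_DD·R_2/(R_1+R_2) = 11×47/267 = 1.94 V. With the source grounded, V_GS = V_G = 1.94 V.
Assume saturation: I_D = (k_n/2)(V_GS − V_t)² = (3.4/2)×(1.94 − 1.2)² = 1.7×0.736² = 0.922 mA.
V_DS = V_DD − I_D·R_D = 11 − 0.922×4.7 = 6.67 V.
Saturation requires V_DS ≥ V_GS − V_t = 0.736 V; 6.67 ≥ 0.736 ✓.

I_D ≈ 0.92 mA, V_DS ≈ 6.7 V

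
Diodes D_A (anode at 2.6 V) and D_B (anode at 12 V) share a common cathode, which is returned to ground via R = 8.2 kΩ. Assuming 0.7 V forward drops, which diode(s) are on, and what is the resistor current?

Only D_B conducts; I_R ≈ 1.4 mA

Assume both conduct. Then node N would need to be at both 2.6−0.7 = 1.9 V and 12−0.7 = 11.3 V, which is impossible.
Assume only D_B conducts: V_N = 12 − 0.7 = 11.3 V, so I_R = 11.3/8.2 = 1.38 mA.
Check D_A: its anode-to-cathode voltage is 2.6 − 11.3 = -8.7 V < 0.7 V, so it is off. The assumption is consistent.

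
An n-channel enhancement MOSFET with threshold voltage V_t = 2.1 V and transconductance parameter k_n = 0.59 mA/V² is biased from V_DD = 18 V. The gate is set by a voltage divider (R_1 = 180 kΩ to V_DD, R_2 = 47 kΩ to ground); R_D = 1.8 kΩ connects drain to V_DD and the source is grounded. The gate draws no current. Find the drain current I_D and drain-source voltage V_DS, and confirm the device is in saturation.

V_G = V_DD·R_2/(R_1+R_2) = 18×47/227 = 3.73 V. With the source grounded, V_GS = V_G = 3.73 V.
Assume saturation: I_D = (k_n/2)(V_GS − V_t)² = (0.59/2)×(3.73 − 2.1)² = 0.295×1.63² = 0.781 mA.
V_DS = V_DD − I_D·R_D = 18 − 0.781×1.8 = 16.6 V.
Saturation requires V_DS ≥ V_GS − V_t = 1.63 V; 16.6 ≥ 1.63 ✓.

I_D ≈ 0.78 mA, V_DS ≈ 17 V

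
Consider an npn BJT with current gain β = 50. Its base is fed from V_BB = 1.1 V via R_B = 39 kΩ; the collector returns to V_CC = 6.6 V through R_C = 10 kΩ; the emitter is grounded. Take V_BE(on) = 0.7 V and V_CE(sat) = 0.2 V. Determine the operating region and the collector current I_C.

Assume active. Base-emitter loop: I_B = (V_BB − V_BE)/R_B = (1.1 − 0.7)/39 = 0.0103 mA.
I_C = β·I_B = 50×0.0103 = 0.513 mA.
V_CE = V_CC − I_C·R_C = 6.6 − 0.513×10 = 1.47 V > V_CE(sat), so the active-region assumption holds.

active; I_C ≈ 0.51 mA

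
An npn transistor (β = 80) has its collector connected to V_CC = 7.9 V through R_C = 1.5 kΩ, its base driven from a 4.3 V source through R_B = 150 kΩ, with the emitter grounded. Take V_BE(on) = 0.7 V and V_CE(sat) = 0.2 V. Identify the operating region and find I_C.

active; I_C ≈ 1.9 mA

Assume active. Base-emitter loop: I_B = (V_BB − V_BE)/R_B = (4.3 − 0.7)/150 = 0.024 mA.
I_C = β·I_B = 80×0.024 = 1.92 mA.
V_CE = V_CC − I_C·R_C = 7.9 − 1.92×1.5 = 5.02 V > V_CE(sat), so the active-region assumption holds.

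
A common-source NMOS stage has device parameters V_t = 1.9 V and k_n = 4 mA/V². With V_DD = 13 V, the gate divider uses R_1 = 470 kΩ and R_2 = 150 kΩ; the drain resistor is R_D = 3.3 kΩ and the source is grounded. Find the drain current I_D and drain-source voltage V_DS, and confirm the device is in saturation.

V_G = V_DD·R_2/(R_1+R_2) = 13×150/620 = 3.15 V. With the source grounded, V_GS = V_G = 3.15 V.
Assume saturation: I_D = (k_n/2)(V_GS − V_t)² = (4/2)×(3.15 − 1.9)² = 2×1.25² = 3.1 mA.
V_DS = V_DD − I_D·R_D = 13 − 3.1×3.3 = 2.77 V.
Saturation requires V_DS ≥ V_GS − V_t = 1.25 V; 2.77 ≥ 1.25 ✓.

I_D ≈ 3.1 mA, V_DS ≈ 2.8 V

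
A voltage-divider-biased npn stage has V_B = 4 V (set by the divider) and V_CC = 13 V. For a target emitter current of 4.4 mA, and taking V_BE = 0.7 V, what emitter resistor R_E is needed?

R_E ≈ 0.75 kΩ

V_E = V_B − V_BE = 4 − 0.7 = 3.3 V.
R_E = V_E / I_E = 3.3 / 4.4 = 0.75 kΩ.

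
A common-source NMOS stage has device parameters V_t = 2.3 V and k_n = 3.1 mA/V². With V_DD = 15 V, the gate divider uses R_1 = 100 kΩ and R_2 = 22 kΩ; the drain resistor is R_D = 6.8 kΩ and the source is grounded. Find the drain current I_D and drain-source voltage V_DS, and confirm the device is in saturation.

V_G = V_DD·R_2/(R_1+R_2) = 15×22/122 = 2.7 V. With the source grounded, V_GS = V_G = 2.7 V.
Assume saturation: I_D = (k_n/2)(V_GS − V_t)² = (3.1/2)×(2.7 − 2.3)² = 1.55×0.405² = 0.254 mA.
V_DS = V_DD − I_D·R_D = 15 − 0.254×6.8 = 13.3 V.
Saturation requires V_DS ≥ V_GS − V_t = 0.405 V; 13.3 ≥ 0.405 ✓.

I_D ≈ 0.25 mA, V_DS ≈ 13 V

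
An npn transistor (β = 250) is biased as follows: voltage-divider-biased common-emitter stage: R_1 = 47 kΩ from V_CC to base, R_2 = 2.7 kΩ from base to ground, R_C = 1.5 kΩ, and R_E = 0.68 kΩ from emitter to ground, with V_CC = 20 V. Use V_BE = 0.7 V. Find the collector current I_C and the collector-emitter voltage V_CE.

Thevenize the base divider: V_Th = V_CC·R_2/(R_1+R_2) = 20×2.7/49.7 = 1.09 V, R_Th = R_1‖R_2 = 2.55 kΩ.
Base-emitter loop: V_Th = I_B·R_Th + V_BE + (β+1)I_B·R_E, so I_B = (1.09 − 0.7) / (2.55 + 251×0.68) = 0.00223 mA.
I_C = β·I_B = 250×0.00223 = 0.558 mA, and I_E = (β+1)I_B = 0.56 mA.
V_CE = V_CC − I_C·R_C − I_E·R_E = 20 − 0.558×1.5 − 0.56×0.68 = 18.8 V.
V_CE = 18.8 V > 0.2 V confirms active-region operation.

I_C ≈ 0.56 mA, V_CE ≈ 19 V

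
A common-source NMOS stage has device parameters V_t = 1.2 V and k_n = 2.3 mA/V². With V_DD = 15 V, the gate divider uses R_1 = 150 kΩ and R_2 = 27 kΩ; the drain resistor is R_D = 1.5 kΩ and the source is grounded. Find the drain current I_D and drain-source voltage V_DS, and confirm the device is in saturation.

V_G = V_DD·R_2/(R_1+R_2) = 15×27/177 = 2.29 V. With the source grounded, V_GS = V_G = 2.29 V.
Assume saturation: I_D = (k_n/2)(V_GS − V_t)² = (2.3/2)×(2.29 − 1.2)² = 1.15×1.09² = 1.36 mA.
V_DS = V_DD − I_D·R_D = 15 − 1.36×1.5 = 13 V.
Saturation requires V_DS ≥ V_GS − V_t = 1.09 V; 13 ≥ 1.09 ✓.

I_D ≈ 1.4 mA, V_DS ≈ 13 V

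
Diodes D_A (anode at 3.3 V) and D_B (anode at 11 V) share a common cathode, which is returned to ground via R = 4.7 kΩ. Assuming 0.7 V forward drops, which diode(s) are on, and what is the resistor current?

Only D_B conducts; I_R ≈ 2.2 mA

Assume both conduct. Then node N would need to be at both 3.3−0.7 = 2.6 V and 11−0.7 = 10.3 V, which is impossible.
Assume only D_B conducts: V_N = 11 − 0.7 = 10.3 V, so I_R = 10.3/4.7 = 2.19 mA.
Check D_A: its anode-to-cathode voltage is 3.3 − 10.3 = -7 V < 0.7 V, so it is off. The assumption is consistent.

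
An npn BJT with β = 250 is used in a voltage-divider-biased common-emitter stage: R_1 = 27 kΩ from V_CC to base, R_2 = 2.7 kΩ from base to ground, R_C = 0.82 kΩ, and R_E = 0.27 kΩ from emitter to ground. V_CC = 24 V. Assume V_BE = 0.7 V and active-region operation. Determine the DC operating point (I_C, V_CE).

Thevenize the base divider: V_Th = V_CC·R_2/(R_1+R_2) = 24×2.7/29.7 = 2.18 V, R_Th = R_1‖R_2 = 2.45 kΩ.
Base-emitter loop: V_Th = I_B·R_Th + V_BE + (β+1)I_B·R_E, so I_B = (2.18 − 0.7) / (2.45 + 251×0.27) = 0.0211 mA.
I_C = β·I_B = 250×0.0211 = 5.28 mA, and I_E = (β+1)I_B = 5.3 mA.
V_CE = V_CC − I_C·R_C − I_E·R_E = 24 − 5.28×0.82 − 5.3×0.27 = 18.2 V.
V_CE = 18.2 V > 0.2 V confirms active-region operation.

I_C ≈ 5.3 mA, V_CE ≈ 18 V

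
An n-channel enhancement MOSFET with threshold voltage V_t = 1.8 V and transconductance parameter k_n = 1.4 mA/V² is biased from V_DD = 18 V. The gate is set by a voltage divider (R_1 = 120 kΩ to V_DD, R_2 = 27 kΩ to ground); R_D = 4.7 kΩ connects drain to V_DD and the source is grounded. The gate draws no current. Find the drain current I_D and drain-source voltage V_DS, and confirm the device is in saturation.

V_G = V_DD·R_2/(R_1+R_2) = 18×27/147 = 3.31 V. With the source grounded, V_GS = V_G = 3.31 V.
Assume saturation: I_D = (k_n/2)(V_GS − V_t)² = (1.4/2)×(3.31 − 1.8)² = 0.7×1.51² = 1.59 mA.
V_DS = V_DD − I_D·R_D = 18 − 1.59×4.7 = 10.5 V.
Saturation requires V_DS ≥ V_GS − V_t = 1.51 V; 10.5 ≥ 1.51 ✓.

I_D ≈ 1.6 mA, V_DS ≈ 11 V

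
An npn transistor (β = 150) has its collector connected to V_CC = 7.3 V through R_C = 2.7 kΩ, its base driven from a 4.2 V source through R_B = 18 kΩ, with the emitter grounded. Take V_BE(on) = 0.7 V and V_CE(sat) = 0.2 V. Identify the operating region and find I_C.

saturation; I_C ≈ 2.6 mA

Assume active: I_B = (4.2 − 0.7)/18 = 0.194 mA, giving I_C = β·I_B = 29.2 mA.
But then V_CE = 7.3 − 29.2×2.7 = -71.5 V < V_CE(sat) = 0.2 V — impossible in the active region.
So the transistor is saturated. With V_CE = 0.2 V, I_C = (V_CC − 0.2)/R_C = 7.1/2.7 = 2.63 mA.
Check: β·I_B = 29.2 mA > I_C = 2.63 mA, confirming saturation.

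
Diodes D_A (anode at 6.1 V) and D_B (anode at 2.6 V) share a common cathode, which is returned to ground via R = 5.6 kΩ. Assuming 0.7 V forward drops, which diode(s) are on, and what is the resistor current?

Only D_A conducts; I_R ≈ 0.96 mA

Assume both conduct. Then node N would need to be at both 6.1−0.7 = 5.4 V and 2.6−0.7 = 1.9 V, which is impossible.
Assume only D_A conducts: V_N = 6.1 − 0.7 = 5.4 V, so I_R = 5.4/5.6 = 0.964 mA.
Check D_B: its anode-to-cathode voltage is 2.6 − 5.4 = -2.8 V < 0.7 V, so it is off. The assumption is consistent.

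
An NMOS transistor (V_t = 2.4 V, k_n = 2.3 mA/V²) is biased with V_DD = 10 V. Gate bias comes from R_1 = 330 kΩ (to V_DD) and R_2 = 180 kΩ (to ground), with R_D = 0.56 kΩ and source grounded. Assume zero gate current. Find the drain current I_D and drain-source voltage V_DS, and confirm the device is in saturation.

V_G = V_DD·R_2/(R_1+R_2) = 10×180/510 = 3.53 V. With the source grounded, V_GS = V_G = 3.53 V.
Assume saturation: I_D = (k_n/2)(V_GS − V_t)² = (2.3/2)×(3.53 − 2.4)² = 1.15×1.13² = 1.47 mA.
V_DS = V_DD − I_D·R_D = 10 − 1.47×0.56 = 9.18 V.
Saturation requires V_DS ≥ V_GS − V_t = 1.13 V; 9.18 ≥ 1.13 ✓.

I_D ≈ 1.5 mA, V_DS ≈ 9.2 V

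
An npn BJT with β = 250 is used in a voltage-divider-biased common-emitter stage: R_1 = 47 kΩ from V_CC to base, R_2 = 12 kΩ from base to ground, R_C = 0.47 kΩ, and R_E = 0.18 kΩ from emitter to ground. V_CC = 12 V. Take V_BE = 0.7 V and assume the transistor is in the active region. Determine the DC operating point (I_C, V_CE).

I_C ≈ 7.9 mA, V_CE ≈ 6.8 V

Thevenize the base divider: V_Th = V_CC·R_2/(R_1+R_2) = 12×12/59 = 2.44 V, R_Th = R_1‖R_2 = 9.56 kΩ.
Base-emitter loop: V_Th = I_B·R_Th + V_BE + (β+1)I_B·R_E, so I_B = (2.44 − 0.7) / (9.56 + 251×0.18) = 0.0318 mA.
I_C = β·I_B = 250×0.0318 = 7.95 mA, and I_E = (β+1)I_B = 7.98 mA.
V_CE = V_CC − I_C·R_C − I_E·R_E = 12 − 7.95×0.47 − 7.98×0.18 = 6.83 V.
V_CE = 6.83 V > 0.2 V confirms active-region operation.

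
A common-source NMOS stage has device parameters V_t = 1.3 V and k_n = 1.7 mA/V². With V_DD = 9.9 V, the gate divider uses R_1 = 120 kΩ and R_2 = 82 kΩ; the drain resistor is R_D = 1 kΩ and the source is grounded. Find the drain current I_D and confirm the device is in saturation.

I_D ≈ 6.3 mA

V_G = V_DD·R_2/(R_1+R_2) = 9.9×82/202 = 4.02 V. With the source grounded, V_GS = V_G = 4.02 V.
Assume saturation: I_D = (k_n/2)(V_GS − V_t)² = (1.7/2)×(4.02 − 1.3)² = 0.85×2.72² = 6.28 mA.
V_DS = V_DD − I_D·R_D = 9.9 − 6.28×1 = 3.62 V.
Saturation requires V_DS ≥ V_GS − V_t = 2.72 V; 3.62 ≥ 2.72 ✓.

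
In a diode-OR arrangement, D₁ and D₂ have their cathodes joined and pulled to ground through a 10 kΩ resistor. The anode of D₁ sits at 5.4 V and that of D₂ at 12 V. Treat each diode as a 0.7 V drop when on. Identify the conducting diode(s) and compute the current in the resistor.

Only D₂ conducts; I_R ≈ 1.1 mA

Assume both conduct. Then node N would need to be at both 5.4−0.7 = 4.7 V and 12−0.7 = 11.3 V, which is impossible.
Assume only D₂ conducts: V_N = 12 − 0.7 = 11.3 V, so I_R = 11.3/10 = 1.13 mA.
Check D₁: its anode-to-cathode voltage is 5.4 − 11.3 = -5.9 V < 0.7 V, so it is off. The assumption is consistent.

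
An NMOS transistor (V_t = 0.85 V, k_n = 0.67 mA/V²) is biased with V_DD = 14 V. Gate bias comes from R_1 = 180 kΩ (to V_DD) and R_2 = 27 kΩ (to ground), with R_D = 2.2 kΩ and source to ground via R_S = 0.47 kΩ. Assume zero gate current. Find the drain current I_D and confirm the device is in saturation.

V_G = V_DD·R_2/(R_1+R_2) = 14×27/207 = 1.83 V.
Assume saturation: I_D = (k_n/2)(V_GS − V_t)² with V_GS = V_G − I_D·R_S = 1.83 − 0.47·I_D.
Substituting gives 0.074·I_D² − 1.31·I_D + 0.319 = 0, with roots I_D = 0.248 or 17.4 mA.
The root I_D = 17.4 mA gives V_GS = -6.36 V ≤ V_t, so take I_D = 0.248 mA.
Then V_GS = 1.71 V and V_DS = V_DD − I_D(R_D+R_S) = 14 − 0.248×2.67 = 13.3 V.
Saturation requires V_DS ≥ V_GS − V_t = 0.86 V; 13.3 ≥ 0.86 ✓.

I_D ≈ 0.25 mA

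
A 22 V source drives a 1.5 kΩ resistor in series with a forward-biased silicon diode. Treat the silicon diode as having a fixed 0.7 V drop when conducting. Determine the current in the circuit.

KVL around the loop: 22 = V_D + I·R = 0.7 + I × 1.5 kΩ.
So I = (22 − 0.7) / 1.5 kΩ = 21.3 / 1.5 = 14.2 mA.

I ≈ 14 mA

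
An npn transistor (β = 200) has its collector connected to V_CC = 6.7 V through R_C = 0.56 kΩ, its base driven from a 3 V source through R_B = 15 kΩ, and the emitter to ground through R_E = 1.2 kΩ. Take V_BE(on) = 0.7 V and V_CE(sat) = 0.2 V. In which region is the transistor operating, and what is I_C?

Assume active. Base-emitter loop: I_B = (V_BB − V_BE)/(R_B + (β+1)R_E) = (3 − 0.7)/(15 + 201×1.2) = 0.00898 mA.
I_C = β·I_B = 200×0.00898 = 1.8 mA.
V_CE = V_CC − I_C·R_C − I_E·R_E = 6.7 − 1.8×0.56 − 1.8×1.2 = 3.53 V > V_CE(sat), so the active-region assumption holds.

active; I_C ≈ 1.8 mA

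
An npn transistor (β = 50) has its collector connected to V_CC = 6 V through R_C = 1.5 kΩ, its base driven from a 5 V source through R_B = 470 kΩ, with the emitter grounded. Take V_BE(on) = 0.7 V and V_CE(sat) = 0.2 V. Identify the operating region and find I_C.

active; I_C ≈ 0.46 mA

Assume active. Base-emitter loop: I_B = (V_BB − V_BE)/R_B = (5 − 0.7)/470 = 0.00915 mA.
I_C = β·I_B = 50×0.00915 = 0.457 mA.
V_CE = V_CC − I_C·R_C = 6 − 0.457×1.5 = 5.31 V > V_CE(sat), so the active-region assumption holds.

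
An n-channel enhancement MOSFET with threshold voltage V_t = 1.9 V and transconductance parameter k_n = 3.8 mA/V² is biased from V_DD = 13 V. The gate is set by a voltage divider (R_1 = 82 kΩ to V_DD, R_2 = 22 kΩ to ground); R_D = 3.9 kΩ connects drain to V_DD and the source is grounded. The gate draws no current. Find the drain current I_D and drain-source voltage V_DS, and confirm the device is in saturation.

I_D ≈ 1.4 mA, V_DS ≈ 7.6 V

V_G = V_DD·R_2/(R_1+R_2) = 13×22/104 = 2.75 V. With the source grounded, V_GS = V_G = 2.75 V.
Assume saturation: I_D = (k_n/2)(V_GS − V_t)² = (3.8/2)×(2.75 − 1.9)² = 1.9×0.85² = 1.37 mA.
V_DS = V_DD − I_D·R_D = 13 − 1.37×3.9 = 7.65 V.
Saturation requires V_DS ≥ V_GS − V_t = 0.85 V; 7.65 ≥ 0.85 ✓.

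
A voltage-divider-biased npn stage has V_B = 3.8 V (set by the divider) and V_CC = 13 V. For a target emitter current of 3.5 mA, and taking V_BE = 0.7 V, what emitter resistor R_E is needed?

R_E ≈ 0.89 kΩ

V_E = V_B − V_BE = 3.8 − 0.7 = 3.1 V.
R_E = V_E / I_E = 3.1 / 3.5 = 0.886 kΩ.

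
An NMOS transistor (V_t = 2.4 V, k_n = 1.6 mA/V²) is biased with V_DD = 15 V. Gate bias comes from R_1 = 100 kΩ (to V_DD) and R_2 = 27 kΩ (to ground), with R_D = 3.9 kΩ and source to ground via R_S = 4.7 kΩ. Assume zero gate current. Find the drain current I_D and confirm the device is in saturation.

V_G = V_DD·R_2/(R_1+R_2) = 15×27/127 = 3.19 V.
Assume saturation: I_D = (k_n/2)(V_GS − V_t)² with V_GS = V_G − I_D·R_S = 3.19 − 4.7·I_D.
Substituting gives 17.7·I_D² − 6.93·I_D + 0.498 = 0, with roots I_D = 0.0947 or 0.298 mA.
The root I_D = 0.298 mA gives V_GS = 1.79 V ≤ V_t, so take I_D = 0.0947 mA.
Then V_GS = 2.74 V and V_DS = V_DD − I_D(R_D+R_S) = 15 − 0.0947×8.6 = 14.2 V.
Saturation requires V_DS ≥ V_GS − V_t = 0.344 V; 14.2 ≥ 0.344 ✓.

I_D ≈ 0.095 mA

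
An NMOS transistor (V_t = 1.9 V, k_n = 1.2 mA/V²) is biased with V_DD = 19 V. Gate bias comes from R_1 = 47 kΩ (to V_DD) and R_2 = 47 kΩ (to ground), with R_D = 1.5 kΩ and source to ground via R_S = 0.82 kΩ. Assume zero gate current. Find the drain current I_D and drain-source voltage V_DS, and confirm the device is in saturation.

V_G = V_DD·R_2/(R_1+R_2) = 19×47/94 = 9.5 V.
Assume saturation: I_D = (k_n/2)(V_GS − V_t)² with V_GS = V_G − I_D·R_S = 9.5 − 0.82·I_D.
Substituting gives 0.403·I_D² − 8.48·I_D + 34.7 = 0, with roots I_D = 5.56 or 15.5 mA.
The root I_D = 15.5 mA gives V_GS = -3.18 V ≤ V_t, so take I_D = 5.56 mA.
Then V_GS = 4.94 V and V_DS = V_DD − I_D(R_D+R_S) = 19 − 5.56×2.32 = 6.11 V.
Saturation requires V_DS ≥ V_GS − V_t = 3.04 V; 6.11 ≥ 3.04 ✓.

I_D ≈ 5.6 mA, V_DS ≈ 6.1 V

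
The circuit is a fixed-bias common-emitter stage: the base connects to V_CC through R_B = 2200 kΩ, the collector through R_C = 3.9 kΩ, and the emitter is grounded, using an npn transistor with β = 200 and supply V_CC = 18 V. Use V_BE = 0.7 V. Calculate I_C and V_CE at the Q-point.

Base loop: V_CC = I_B·R_B + V_BE, so I_B = (18 − 0.7)/2200 kΩ = 0.00786 mA.
In the active region I_C = β·I_B = 200 × 0.00786 = 1.57 mA.
Collector loop: V_CE = V_CC − I_C·R_C = 18 − 1.57×3.9 = 11.9 V.
Since V_CE = 11.9 V > V_CE(sat) ≈ 0.2 V, the transistor is in the active region as assumed.

I_C ≈ 1.6 mA, V_CE ≈ 12 V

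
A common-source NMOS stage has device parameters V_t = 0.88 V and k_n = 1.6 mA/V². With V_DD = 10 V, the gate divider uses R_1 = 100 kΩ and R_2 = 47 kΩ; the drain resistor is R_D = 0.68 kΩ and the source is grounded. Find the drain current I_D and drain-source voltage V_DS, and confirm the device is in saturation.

I_D ≈ 4.3 mA, V_DS ≈ 7.1 V

V_G = V_DD·R_2/(R_1+R_2) = 10×47/147 = 3.2 V. With the source grounded, V_GS = V_G = 3.2 V.
Assume saturation: I_D = (k_n/2)(V_GS − V_t)² = (1.6/2)×(3.2 − 0.88)² = 0.8×2.32² = 4.3 mA.
V_DS = V_DD − I_D·R_D = 10 − 4.3×0.68 = 7.08 V.
Saturation requires V_DS ≥ V_GS − V_t = 2.32 V; 7.08 ≥ 2.32 ✓.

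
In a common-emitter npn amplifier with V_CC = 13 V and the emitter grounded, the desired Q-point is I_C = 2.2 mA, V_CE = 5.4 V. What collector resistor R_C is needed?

Collector loop: V_CC = I_C·R_C + V_CE.
R_C = (V_CC − V_CE)/I_C = (13 − 5.4)/2.2 = 3.45 kΩ.

R_C ≈ 3.5 kΩ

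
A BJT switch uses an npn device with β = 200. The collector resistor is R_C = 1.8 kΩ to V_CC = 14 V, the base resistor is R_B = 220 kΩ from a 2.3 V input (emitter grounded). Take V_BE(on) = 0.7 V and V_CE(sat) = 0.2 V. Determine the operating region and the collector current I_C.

active; I_C ≈ 1.5 mA

Assume active. Base-emitter loop: I_B = (V_BB − V_BE)/R_B = (2.3 − 0.7)/220 = 0.00727 mA.
I_C = β·I_B = 200×0.00727 = 1.45 mA.
V_CE = V_CC − I_C·R_C = 14 − 1.45×1.8 = 11.4 V > V_CE(sat), so the active-region assumption holds.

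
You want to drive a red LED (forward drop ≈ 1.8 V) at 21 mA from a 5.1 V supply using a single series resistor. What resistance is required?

R ≈ 0.16 kΩ

The resistor drops V_S − V_D = 5.1 − 1.8 = 3.3 V at 21 mA.
R = 3.3 V / 21 mA = 0.157 kΩ.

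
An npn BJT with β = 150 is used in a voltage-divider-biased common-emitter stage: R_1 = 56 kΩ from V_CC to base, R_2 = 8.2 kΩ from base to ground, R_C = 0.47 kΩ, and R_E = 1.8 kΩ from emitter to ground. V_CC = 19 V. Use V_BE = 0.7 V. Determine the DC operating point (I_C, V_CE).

Thevenize the base divider: V_Th = V_CC·R_2/(R_1+R_2) = 19×8.2/64.2 = 2.43 V, R_Th = R_1‖R_2 = 7.15 kΩ.
Base-emitter loop: V_Th = I_B·R_Th + V_BE + (β+1)I_B·R_E, so I_B = (2.43 − 0.7) / (7.15 + 151×1.8) = 0.00619 mA.
I_C = β·I_B = 150×0.00619 = 0.929 mA, and I_E = (β+1)I_B = 0.935 mA.
V_CE = V_CC − I_C·R_C − I_E·R_E = 19 − 0.929×0.47 − 0.935×1.8 = 16.9 V.
V_CE = 16.9 V > 0.2 V confirms active-region operation.

I_C ≈ 0.93 mA, V_CE ≈ 17 V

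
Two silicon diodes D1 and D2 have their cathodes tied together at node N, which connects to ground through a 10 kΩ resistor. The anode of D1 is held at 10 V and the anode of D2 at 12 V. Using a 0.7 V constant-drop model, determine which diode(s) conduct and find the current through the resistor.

Assume both conduct. Then node N would need to be at both 10−0.7 = 9.3 V and 12−0.7 = 11.3 V, which is impossible.
Assume only D2 conducts: V_N = 12 − 0.7 = 11.3 V, so I_R = 11.3/10 = 1.13 mA.
Check D1: its anode-to-cathode voltage is 10 − 11.3 = -1.3 V < 0.7 V, so it is off. The assumption is consistent.

Only D2 conducts; I_R ≈ 1.1 mA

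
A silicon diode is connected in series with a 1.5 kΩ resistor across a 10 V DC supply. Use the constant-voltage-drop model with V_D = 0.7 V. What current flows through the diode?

I ≈ 6.2 mA

KVL around the loop: 10 = V_D + I·R = 0.7 + I × 1.5 kΩ.
So I = (10 − 0.7) / 1.5 kΩ = 9.3 / 1.5 = 6.2 mA.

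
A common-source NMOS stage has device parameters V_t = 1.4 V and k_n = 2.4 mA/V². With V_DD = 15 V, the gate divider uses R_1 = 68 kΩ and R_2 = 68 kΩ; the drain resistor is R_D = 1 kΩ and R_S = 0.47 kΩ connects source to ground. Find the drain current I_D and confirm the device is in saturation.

V_G = V_DD·R_2/(R_1+R_2) = 15×68/136 = 7.5 V.
Assume saturation: I_D = (k_n/2)(V_GS − V_t)² with V_GS = V_G − I_D·R_S = 7.5 − 0.47·I_D.
Substituting gives 0.265·I_D² − 7.88·I_D + 44.7 = 0, with roots I_D = 7.62 or 22.1 mA.
The root I_D = 22.1 mA gives V_GS = -2.89 V ≤ V_t, so take I_D = 7.62 mA.
Then V_GS = 3.92 V and V_DS = V_DD − I_D(R_D+R_S) = 15 − 7.62×1.47 = 3.8 V.
Saturation requires V_DS ≥ V_GS − V_t = 2.52 V; 3.8 ≥ 2.52 ✓.

I_D ≈ 7.6 mA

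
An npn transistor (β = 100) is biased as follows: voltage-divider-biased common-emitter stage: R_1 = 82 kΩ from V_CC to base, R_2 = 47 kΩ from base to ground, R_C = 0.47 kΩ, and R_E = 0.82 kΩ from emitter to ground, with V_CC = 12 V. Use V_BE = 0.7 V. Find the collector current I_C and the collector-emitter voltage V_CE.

Thevenize the base divider: V_Th = V_CC·R_2/(R_1+R_2) = 12×47/129 = 4.37 V, R_Th = R_1‖R_2 = 29.9 kΩ.
Base-emitter loop: V_Th = I_B·R_Th + V_BE + (β+1)I_B·R_E, so I_B = (4.37 − 0.7) / (29.9 + 101×0.82) = 0.0326 mA.
I_C = β·I_B = 100×0.0326 = 3.26 mA, and I_E = (β+1)I_B = 3.29 mA.
V_CE = V_CC − I_C·R_C − I_E·R_E = 12 − 3.26×0.47 − 3.29×0.82 = 7.77 V.
V_CE = 7.77 V > 0.2 V confirms active-region operation.

I_C ≈ 3.3 mA, V_CE ≈ 7.8 V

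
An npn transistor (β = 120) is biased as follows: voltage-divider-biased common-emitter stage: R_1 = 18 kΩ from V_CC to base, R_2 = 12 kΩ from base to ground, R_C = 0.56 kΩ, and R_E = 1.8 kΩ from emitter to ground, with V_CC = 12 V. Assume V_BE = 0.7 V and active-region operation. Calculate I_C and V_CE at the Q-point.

Thevenize the base divider: V_Th = V_CC·R_2/(R_1+R_2) = 12×12/30 = 4.8 V, R_Th = R_1‖R_2 = 7.2 kΩ.
Base-emitter loop: V_Th = I_B·R_Th + V_BE + (β+1)I_B·R_E, so I_B = (4.8 − 0.7) / (7.2 + 121×1.8) = 0.0182 mA.
I_C = β·I_B = 120×0.0182 = 2.19 mA, and I_E = (β+1)I_B = 2.2 mA.
V_CE = V_CC − I_C·R_C − I_E·R_E = 12 − 2.19×0.56 − 2.2×1.8 = 6.81 V.
V_CE = 6.81 V > 0.2 V confirms active-region operation.

I_C ≈ 2.2 mA, V_CE ≈ 6.8 V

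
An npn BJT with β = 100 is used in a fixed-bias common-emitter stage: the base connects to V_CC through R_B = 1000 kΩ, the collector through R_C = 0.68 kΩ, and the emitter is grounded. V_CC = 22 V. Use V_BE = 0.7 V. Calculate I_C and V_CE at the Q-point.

I_C ≈ 2.1 mA, V_CE ≈ 21 V

Base loop: V_CC = I_B·R_B + V_BE, so I_B = (22 − 0.7)/1000 kΩ = 0.0213 mA.
In the active region I_C = β·I_B = 100 × 0.0213 = 2.13 mA.
Collector loop: V_CE = V_CC − I_C·R_C = 22 − 2.13×0.68 = 20.6 V.
Since V_CE = 20.6 V > V_CE(sat) ≈ 0.2 V, the transistor is in the active region as assumed.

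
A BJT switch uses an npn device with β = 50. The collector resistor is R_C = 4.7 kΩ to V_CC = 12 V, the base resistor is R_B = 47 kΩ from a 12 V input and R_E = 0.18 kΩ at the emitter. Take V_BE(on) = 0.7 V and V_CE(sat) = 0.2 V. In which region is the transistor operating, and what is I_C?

Assume active: I_B = (12 − 0.7)/(47 + 51×0.18) = 0.201 mA, I_C = β·I_B = 10.1 mA.
Then V_CE = 12 − 10.1×4.7 − 10.3×0.18 = -37.1 V < 0.2 V — the active assumption fails.
Re-solve with V_CE = 0.2 V. KCL at the emitter: V_E/R_E = (V_BB−0.7−V_E)/R_B + (V_CC−0.2−V_E)/R_C, giving V_E = 0.475 V.
I_C = (V_CC − 0.2 − V_E)/R_C = (11.8 − 0.475)/4.7 = 2.41 mA.
Check: I_B = (11.3 − 0.475)/47 = 0.23 mA, and β·I_B = 11.5 mA > I_C, confirming saturation.

saturation; I_C ≈ 2.4 mA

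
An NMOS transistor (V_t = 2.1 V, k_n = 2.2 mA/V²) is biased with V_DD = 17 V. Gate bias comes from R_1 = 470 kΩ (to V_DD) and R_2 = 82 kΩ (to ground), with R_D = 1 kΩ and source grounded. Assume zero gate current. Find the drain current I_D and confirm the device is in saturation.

I_D ≈ 0.2 mA

V_G = V_DD·R_2/(R_1+R_2) = 17×82/552 = 2.53 V. With the source grounded, V_GS = V_G = 2.53 V.
Assume saturation: I_D = (k_n/2)(V_GS − V_t)² = (2.2/2)×(2.53 − 2.1)² = 1.1×0.425² = 0.199 mA.
V_DS = V_DD − I_D·R_D = 17 − 0.199×1 = 16.8 V.
Saturation requires V_DS ≥ V_GS − V_t = 0.425 V; 16.8 ≥ 0.425 ✓.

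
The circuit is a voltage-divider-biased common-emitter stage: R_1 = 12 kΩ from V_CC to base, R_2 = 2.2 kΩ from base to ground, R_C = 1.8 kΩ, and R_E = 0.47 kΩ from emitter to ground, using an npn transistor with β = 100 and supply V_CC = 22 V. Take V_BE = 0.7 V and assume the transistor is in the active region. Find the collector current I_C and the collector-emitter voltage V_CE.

I_C ≈ 5.5 mA, V_CE ≈ 9.5 V

Thevenize the base divider: V_Th = V_CC·R_2/(R_1+R_2) = 22×2.2/14.2 = 3.41 V, R_Th = R_1‖R_2 = 1.86 kΩ.
Base-emitter loop: V_Th = I_B·R_Th + V_BE + (β+1)I_B·R_E, so I_B = (3.41 − 0.7) / (1.86 + 101×0.47) = 0.0549 mA.
I_C = β·I_B = 100×0.0549 = 5.49 mA, and I_E = (β+1)I_B = 5.55 mA.
V_CE = V_CC − I_C·R_C − I_E·R_E = 22 − 5.49×1.8 − 5.55×0.47 = 9.51 V.
V_CE = 9.51 V > 0.2 V confirms active-region operation.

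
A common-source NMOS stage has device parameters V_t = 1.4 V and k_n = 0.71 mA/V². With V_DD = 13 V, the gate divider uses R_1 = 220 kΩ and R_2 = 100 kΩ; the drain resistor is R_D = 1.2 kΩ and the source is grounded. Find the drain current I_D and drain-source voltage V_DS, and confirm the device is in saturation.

I_D ≈ 2.5 mA, V_DS ≈ 10 V

V_G = V_DD·R_2/(R_1+R_2) = 13×100/320 = 4.06 V. With the source grounded, V_GS = V_G = 4.06 V.
Assume saturation: I_D = (k_n/2)(V_GS − V_t)² = (0.71/2)×(4.06 − 1.4)² = 0.355×2.66² = 2.52 mA.
V_DS = V_DD − I_D·R_D = 13 − 2.52×1.2 = 9.98 V.
Saturation requires V_DS ≥ V_GS − V_t = 2.66 V; 9.98 ≥ 2.66 ✓.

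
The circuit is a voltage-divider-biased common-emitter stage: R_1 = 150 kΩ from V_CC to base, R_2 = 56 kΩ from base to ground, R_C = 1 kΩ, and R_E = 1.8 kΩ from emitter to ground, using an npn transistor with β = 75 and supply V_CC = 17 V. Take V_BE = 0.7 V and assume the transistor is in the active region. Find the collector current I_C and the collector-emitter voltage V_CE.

I_C ≈ 1.7 mA, V_CE ≈ 12 V

Thevenize the base divider: V_Th = V_CC·R_2/(R_1+R_2) = 17×56/206 = 4.62 V, R_Th = R_1‖R_2 = 40.8 kΩ.
Base-emitter loop: V_Th = I_B·R_Th + V_BE + (β+1)I_B·R_E, so I_B = (4.62 − 0.7) / (40.8 + 76×1.8) = 0.0221 mA.
I_C = β·I_B = 75×0.0221 = 1.66 mA, and I_E = (β+1)I_B = 1.68 mA.
V_CE = V_CC − I_C·R_C − I_E·R_E = 17 − 1.66×1 − 1.68×1.8 = 12.3 V.
V_CE = 12.3 V > 0.2 V confirms active-region operation.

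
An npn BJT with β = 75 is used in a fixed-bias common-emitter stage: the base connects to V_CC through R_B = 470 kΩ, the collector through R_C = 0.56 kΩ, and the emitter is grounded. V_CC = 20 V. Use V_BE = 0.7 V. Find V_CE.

V_CE ≈ 18 V

Base loop: V_CC = I_B·R_B + V_BE, so I_B = (20 − 0.7)/470 kΩ = 0.0411 mA.
In the active region I_C = β·I_B = 75 × 0.0411 = 3.08 mA.
Collector loop: V_CE = V_CC − I_C·R_C = 20 − 3.08×0.56 = 18.3 V.
Since V_CE = 18.3 V > V_CE(sat) ≈ 0.2 V, the transistor is in the active region as assumed.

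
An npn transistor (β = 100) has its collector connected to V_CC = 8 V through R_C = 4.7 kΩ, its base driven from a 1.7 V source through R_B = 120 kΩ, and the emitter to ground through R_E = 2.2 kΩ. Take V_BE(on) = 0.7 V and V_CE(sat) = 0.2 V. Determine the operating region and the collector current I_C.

active; I_C ≈ 0.29 mA

Assume active. Base-emitter loop: I_B = (V_BB − V_BE)/(R_B + (β+1)R_E) = (1.7 − 0.7)/(120 + 101×2.2) = 0.00292 mA.
I_C = β·I_B = 100×0.00292 = 0.292 mA.
V_CE = V_CC − I_C·R_C − I_E·R_E = 8 − 0.292×4.7 − 0.295×2.2 = 5.98 V > V_CE(sat), so the active-region assumption holds.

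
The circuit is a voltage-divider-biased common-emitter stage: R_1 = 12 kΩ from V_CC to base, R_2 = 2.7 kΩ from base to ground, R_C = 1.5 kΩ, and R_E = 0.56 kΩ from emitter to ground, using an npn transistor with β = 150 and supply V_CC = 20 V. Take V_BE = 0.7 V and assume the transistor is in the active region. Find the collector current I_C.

Thevenize the base divider: V_Th = V_CC·R_2/(R_1+R_2) = 20×2.7/14.7 = 3.67 V, R_Th = R_1‖R_2 = 2.2 kΩ.
Base-emitter loop: V_Th = I_B·R_Th + V_BE + (β+1)I_B·R_E, so I_B = (3.67 − 0.7) / (2.2 + 151×0.56) = 0.0343 mA.
I_C = β·I_B = 150×0.0343 = 5.14 mA, and I_E = (β+1)I_B = 5.17 mA.
V_CE = V_CC − I_C·R_C − I_E·R_E = 20 − 5.14×1.5 − 5.17×0.56 = 9.39 V.
V_CE = 9.39 V > 0.2 V confirms active-region operation.

I_C ≈ 5.1 mA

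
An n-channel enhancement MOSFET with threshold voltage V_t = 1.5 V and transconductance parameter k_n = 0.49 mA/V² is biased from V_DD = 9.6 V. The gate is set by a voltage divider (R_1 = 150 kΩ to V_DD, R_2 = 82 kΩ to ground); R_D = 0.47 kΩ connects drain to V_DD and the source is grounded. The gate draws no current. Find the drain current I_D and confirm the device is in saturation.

I_D ≈ 0.88 mA

V_G = V_DD·R_2/(R_1+R_2) = 9.6×82/232 = 3.39 V. With the source grounded, V_GS = V_G = 3.39 V.
Assume saturation: I_D = (k_n/2)(V_GS − V_t)² = (0.49/2)×(3.39 − 1.5)² = 0.245×1.89² = 0.878 mA.
V_DS = V_DD − I_D·R_D = 9.6 − 0.878×0.47 = 9.19 V.
Saturation requires V_DS ≥ V_GS − V_t = 1.89 V; 9.19 ≥ 1.89 ✓.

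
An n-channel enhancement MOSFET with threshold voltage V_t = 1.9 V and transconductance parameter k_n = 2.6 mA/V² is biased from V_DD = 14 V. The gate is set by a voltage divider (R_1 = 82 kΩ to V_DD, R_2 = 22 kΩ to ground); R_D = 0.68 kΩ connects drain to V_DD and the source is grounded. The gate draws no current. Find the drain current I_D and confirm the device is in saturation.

I_D ≈ 1.5 mA

V_G = V_DD·R_2/(R_1+R_2) = 14×22/104 = 2.96 V. With the source grounded, V_GS = V_G = 2.96 V.
Assume saturation: I_D = (k_n/2)(V_GS − V_t)² = (2.6/2)×(2.96 − 1.9)² = 1.3×1.06² = 1.46 mA.
V_DS = V_DD − I_D·R_D = 14 − 1.46×0.68 = 13 V.
Saturation requires V_DS ≥ V_GS − V_t = 1.06 V; 13 ≥ 1.06 ✓.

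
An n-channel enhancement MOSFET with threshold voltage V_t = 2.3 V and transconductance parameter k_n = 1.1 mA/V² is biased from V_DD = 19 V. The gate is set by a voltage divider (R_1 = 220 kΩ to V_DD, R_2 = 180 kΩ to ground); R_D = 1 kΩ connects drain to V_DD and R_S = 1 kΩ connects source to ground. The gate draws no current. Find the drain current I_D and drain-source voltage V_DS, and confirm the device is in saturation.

V_G = V_DD·R_2/(R_1+R_2) = 19×180/400 = 8.55 V.
Assume saturation: I_D = (k_n/2)(V_GS − V_t)² with V_GS = V_G − I_D·R_S = 8.55 − 1·I_D.
Substituting gives 0.55·I_D² − 7.88·I_D + 21.5 = 0, with roots I_D = 3.67 or 10.7 mA.
The root I_D = 10.7 mA gives V_GS = -2.1 V ≤ V_t, so take I_D = 3.67 mA.
Then V_GS = 4.88 V and V_DS = V_DD − I_D(R_D+R_S) = 19 − 3.67×2 = 11.7 V.
Saturation requires V_DS ≥ V_GS − V_t = 2.58 V; 11.7 ≥ 2.58 ✓.

I_D ≈ 3.7 mA, V_DS ≈ 12 V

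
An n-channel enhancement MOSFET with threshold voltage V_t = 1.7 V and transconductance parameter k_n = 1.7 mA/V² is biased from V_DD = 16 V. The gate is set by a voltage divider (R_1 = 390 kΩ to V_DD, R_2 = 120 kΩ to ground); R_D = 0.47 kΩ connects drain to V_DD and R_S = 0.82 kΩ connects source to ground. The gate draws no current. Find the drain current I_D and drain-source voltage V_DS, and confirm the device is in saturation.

I_D ≈ 1.1 mA, V_DS ≈ 15 V

V_G = V_DD·R_2/(R_1+R_2) = 16×120/510 = 3.76 V.
Assume saturation: I_D = (k_n/2)(V_GS − V_t)² with V_GS = V_G − I_D·R_S = 3.76 − 0.82·I_D.
Substituting gives 0.572·I_D² − 3.88·I_D + 3.62 = 0, with roots I_D = 1.12 or 5.67 mA.
The root I_D = 5.67 mA gives V_GS = -0.882 V ≤ V_t, so take I_D = 1.12 mA.
Then V_GS = 2.85 V and V_DS = V_DD − I_D(R_D+R_S) = 16 − 1.12×1.29 = 14.6 V.
Saturation requires V_DS ≥ V_GS − V_t = 1.15 V; 14.6 ≥ 1.15 ✓.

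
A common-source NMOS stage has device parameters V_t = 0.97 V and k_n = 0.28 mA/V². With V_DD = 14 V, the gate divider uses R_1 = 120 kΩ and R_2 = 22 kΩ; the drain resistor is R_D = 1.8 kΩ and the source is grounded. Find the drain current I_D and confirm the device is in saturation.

I_D ≈ 0.2 mA

V_G = V_DD·R_2/(R_1+R_2) = 14×22/142 = 2.17 V. With the source grounded, V_GS = V_G = 2.17 V.
Assume saturation: I_D = (k_n/2)(V_GS − V_t)² = (0.28/2)×(2.17 − 0.97)² = 0.14×1.2² = 0.201 mA.
V_DS = V_DD − I_D·R_D = 14 − 0.201×1.8 = 13.6 V.
Saturation requires V_DS ≥ V_GS − V_t = 1.2 V; 13.6 ≥ 1.2 ✓.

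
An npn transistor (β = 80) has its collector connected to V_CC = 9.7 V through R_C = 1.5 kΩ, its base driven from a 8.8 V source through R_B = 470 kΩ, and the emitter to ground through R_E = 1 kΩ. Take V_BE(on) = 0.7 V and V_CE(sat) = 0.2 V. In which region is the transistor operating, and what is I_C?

active; I_C ≈ 1.2 mA

Assume active. Base-emitter loop: I_B = (V_BB − V_BE)/(R_B + (β+1)R_E) = (8.8 − 0.7)/(470 + 81×1) = 0.0147 mA.
I_C = β·I_B = 80×0.0147 = 1.18 mA.
V_CE = V_CC − I_C·R_C − I_E·R_E = 9.7 − 1.18×1.5 − 1.19×1 = 6.75 V > V_CE(sat), so the active-region assumption holds.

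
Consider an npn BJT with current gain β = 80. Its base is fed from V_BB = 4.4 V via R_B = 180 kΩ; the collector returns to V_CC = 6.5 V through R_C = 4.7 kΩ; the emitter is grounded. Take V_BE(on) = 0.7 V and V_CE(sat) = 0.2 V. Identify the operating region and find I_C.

saturation; I_C ≈ 1.3 mA

Assume active: I_B = (4.4 − 0.7)/180 = 0.0206 mA, giving I_C = β·I_B = 1.64 mA.
But then V_CE = 6.5 − 1.64×4.7 = -1.23 V < V_CE(sat) = 0.2 V — impossible in the active region.
So the transistor is saturated. With V_CE = 0.2 V, I_C = (V_CC − 0.2)/R_C = 6.3/4.7 = 1.34 mA.
Check: β·I_B = 1.64 mA > I_C = 1.34 mA, confirming saturation.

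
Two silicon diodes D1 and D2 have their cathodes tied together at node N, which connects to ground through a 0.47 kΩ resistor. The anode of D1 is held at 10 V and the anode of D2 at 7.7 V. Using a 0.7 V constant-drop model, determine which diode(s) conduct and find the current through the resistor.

Only D1 conducts; I_R ≈ 20 mA

Assume both conduct. Then node N would need to be at both 10−0.7 = 9.3 V and 7.7−0.7 = 7 V, which is impossible.
Assume only D1 conducts: V_N = 10 − 0.7 = 9.3 V, so I_R = 9.3/0.47 = 19.8 mA.
Check D2: its anode-to-cathode voltage is 7.7 − 9.3 = -1.6 V < 0.7 V, so it is off. The assumption is consistent.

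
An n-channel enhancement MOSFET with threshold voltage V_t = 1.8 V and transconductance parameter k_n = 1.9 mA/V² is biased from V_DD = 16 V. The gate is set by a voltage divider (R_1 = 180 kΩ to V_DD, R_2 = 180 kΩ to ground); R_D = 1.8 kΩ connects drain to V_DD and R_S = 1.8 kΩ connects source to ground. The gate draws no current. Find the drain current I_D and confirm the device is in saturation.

I_D ≈ 2.5 mA

V_G = V_DD·R_2/(R_1+R_2) = 16×180/360 = 8 V.
Assume saturation: I_D = (k_n/2)(V_GS − V_t)² with V_GS = V_G − I_D·R_S = 8 − 1.8·I_D.
Substituting gives 3.08·I_D² − 22.2·I_D + 36.5 = 0, with roots I_D = 2.54 or 4.68 mA.
The root I_D = 4.68 mA gives V_GS = -0.419 V ≤ V_t, so take I_D = 2.54 mA.
Then V_GS = 3.43 V and V_DS = V_DD − I_D(R_D+R_S) = 16 − 2.54×3.6 = 6.87 V.
Saturation requires V_DS ≥ V_GS − V_t = 1.63 V; 6.87 ≥ 1.63 ✓.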